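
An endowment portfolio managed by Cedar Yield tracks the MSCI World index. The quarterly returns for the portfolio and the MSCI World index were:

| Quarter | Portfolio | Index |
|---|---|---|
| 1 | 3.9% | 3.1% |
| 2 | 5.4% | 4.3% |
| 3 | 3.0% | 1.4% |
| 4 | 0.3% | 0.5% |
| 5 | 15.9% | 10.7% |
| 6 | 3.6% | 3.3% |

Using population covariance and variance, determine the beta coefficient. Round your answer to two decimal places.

r̄p = 5.3500%,  r̄m = 3.8833%
Cov = Σ(rp − r̄p)(rm − r̄m) / 6 = 16.1692
Var(rm) = Σ(rm − r̄m)² / 6 = 10.8681
β = Cov / Var = 16.1692 / 10.8681 = 1.4878

1.49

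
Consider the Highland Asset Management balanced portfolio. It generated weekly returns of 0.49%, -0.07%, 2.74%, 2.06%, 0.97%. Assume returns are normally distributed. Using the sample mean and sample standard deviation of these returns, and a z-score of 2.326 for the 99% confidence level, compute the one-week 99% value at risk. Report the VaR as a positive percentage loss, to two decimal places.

Mean return r̄ = 6.190 / 5 = 1.2380%
Σ(r − r̄)² = (0.49 − 1.2380)² + (-0.07 − 1.2380)² + … = 5.2739
sample σ = √(5.2739 / 4) = √1.3185 = 1.1483%
VaR = −(r̄ − z·σ) = −(1.2380 − 2.326 × 1.1483) = −(-1.4329) = 1.4329%

1.43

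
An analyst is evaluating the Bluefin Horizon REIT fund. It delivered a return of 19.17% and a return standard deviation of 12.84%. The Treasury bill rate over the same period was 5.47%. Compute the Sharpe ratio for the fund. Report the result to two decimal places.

1.07

Sharpe = (Rp − Rf) / σp = (19.17% − 5.47%) / 12.84% = 13.70% / 12.84% = 1.0670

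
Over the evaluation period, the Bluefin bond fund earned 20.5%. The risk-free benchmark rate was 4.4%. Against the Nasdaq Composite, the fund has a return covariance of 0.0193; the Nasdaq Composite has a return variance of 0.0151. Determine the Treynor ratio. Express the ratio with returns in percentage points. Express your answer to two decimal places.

β = Cov / Var = 0.0193 / 0.0151 = 1.2781
Treynor = (Rp − Rf) / β = (20.5% − 4.4%) / 1.2781 = 16.10 / 1.2781 = 12.5968

12.60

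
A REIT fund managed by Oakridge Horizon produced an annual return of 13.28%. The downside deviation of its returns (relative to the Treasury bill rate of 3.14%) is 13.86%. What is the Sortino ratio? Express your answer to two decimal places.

Sortino = (Rp − Rf) / σd = (13.28% − 3.14%) / 13.86% = 10.14% / 13.86% = 0.7316

0.73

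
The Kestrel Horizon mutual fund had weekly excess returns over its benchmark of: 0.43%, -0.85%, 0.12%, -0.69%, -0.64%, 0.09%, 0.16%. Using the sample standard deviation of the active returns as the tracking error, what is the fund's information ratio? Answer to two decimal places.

-0.39

r̄ = (0.43 − 0.85 + 0.12 − 0.69 − 0.64 + 0.09 + 0.16) / 7 = -0.1971%
Sample std dev = √[1.5691 / 6] = 0.5114%
IR = r̄ / tracking error = -0.1971 / 0.5114 = -0.3854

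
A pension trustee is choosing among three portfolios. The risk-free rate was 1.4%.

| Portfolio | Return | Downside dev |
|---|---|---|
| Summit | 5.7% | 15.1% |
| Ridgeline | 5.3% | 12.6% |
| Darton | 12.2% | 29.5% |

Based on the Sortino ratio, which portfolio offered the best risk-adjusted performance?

Darton

Summit: Sortino ratio = (5.7% − 1.4%) / 15.1% = 0.285
Ridgeline: Sortino ratio = (5.3% − 1.4%) / 12.6% = 0.310
Darton: Sortino ratio = (12.2% − 1.4%) / 29.5% = 0.366
Highest: Darton (0.366).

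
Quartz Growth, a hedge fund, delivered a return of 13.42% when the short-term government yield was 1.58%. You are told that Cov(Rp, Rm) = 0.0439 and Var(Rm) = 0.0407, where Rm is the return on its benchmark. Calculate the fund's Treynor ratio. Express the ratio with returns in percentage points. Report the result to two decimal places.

10.98

β = Cov / Var = 0.0439 / 0.0407 = 1.0786
Treynor = (Rp − Rf) / β = (13.42% − 1.58%) / 1.0786 = 11.84 / 1.0786 = 10.9772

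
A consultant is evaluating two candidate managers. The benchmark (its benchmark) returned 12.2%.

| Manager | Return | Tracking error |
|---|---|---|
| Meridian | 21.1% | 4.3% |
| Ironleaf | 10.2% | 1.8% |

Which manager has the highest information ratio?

Meridian

Meridian: IR = (21.1% − 12.2%) / 4.3% = 2.070
Ironleaf: IR = (10.2% − 12.2%) / 1.8% = -1.111
Highest: Meridian (2.070).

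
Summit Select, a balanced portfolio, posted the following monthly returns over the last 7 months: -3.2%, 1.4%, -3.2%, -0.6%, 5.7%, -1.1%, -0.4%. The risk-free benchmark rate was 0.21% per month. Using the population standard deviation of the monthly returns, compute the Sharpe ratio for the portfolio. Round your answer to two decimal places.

-0.14

Mean return r̄ = -1.40 / 7 = -0.2000%
Σ(r − r̄)² = (-3.2 − (-0.2000))² + (1.4 − (-0.2000))² + (-3.2 − (-0.2000))² + … = 56.3800
population σ = √(56.3800 / 7) = √8.0543 = 2.8380%
Sharpe = (r̄ − rf) / σ = (-0.2000 − 0.21) / 2.8380 = -0.4100 / 2.8380 = -0.1445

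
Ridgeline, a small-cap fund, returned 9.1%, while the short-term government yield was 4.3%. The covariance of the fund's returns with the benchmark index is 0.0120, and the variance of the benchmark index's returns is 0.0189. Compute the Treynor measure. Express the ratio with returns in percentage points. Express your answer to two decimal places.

7.56

β = Cov / Var = 0.0120 / 0.0189 = 0.6349
Treynor = (Rp − Rf) / β = (9.1% − 4.3%) / 0.6349 = 4.80 / 0.6349 = 7.5602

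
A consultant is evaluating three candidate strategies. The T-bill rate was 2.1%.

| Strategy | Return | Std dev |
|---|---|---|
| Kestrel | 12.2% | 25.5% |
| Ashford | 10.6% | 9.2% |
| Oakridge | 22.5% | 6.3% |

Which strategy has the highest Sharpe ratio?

Oakridge

Kestrel: Sharpe ratio = (12.2% − 2.1%) / 25.5% = 0.396
Ashford: Sharpe ratio = (10.6% − 2.1%) / 9.2% = 0.924
Oakridge: Sharpe ratio = (22.5% − 2.1%) / 6.3% = 3.238
Highest: Oakridge (3.238).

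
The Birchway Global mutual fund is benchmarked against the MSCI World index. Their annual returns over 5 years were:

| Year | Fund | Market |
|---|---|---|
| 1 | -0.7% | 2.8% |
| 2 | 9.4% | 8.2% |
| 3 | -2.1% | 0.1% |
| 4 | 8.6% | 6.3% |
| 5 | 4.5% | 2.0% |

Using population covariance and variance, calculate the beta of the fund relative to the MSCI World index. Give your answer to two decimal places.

1.42

r̄p = 3.9400%,  r̄m = 3.8800%
Cov = Σ(rp − r̄p)(rm − r̄m) / 5 = 12.3308
Var(rm) = Σ(rm − r̄m)² / 5 = 8.7016
β = Cov / Var = 12.3308 / 8.7016 = 1.4171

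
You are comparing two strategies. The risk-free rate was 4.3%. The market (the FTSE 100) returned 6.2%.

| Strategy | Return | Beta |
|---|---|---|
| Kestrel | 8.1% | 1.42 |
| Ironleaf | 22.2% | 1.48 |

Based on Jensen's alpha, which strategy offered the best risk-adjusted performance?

Kestrel: α = 8.1% − [4.3% + 1.42 × (6.2% − 4.3%)] = 1.102
Ironleaf: α = 22.2% − [4.3% + 1.48 × (6.2% − 4.3%)] = 15.088
Highest: Ironleaf (15.088).

Ironleaf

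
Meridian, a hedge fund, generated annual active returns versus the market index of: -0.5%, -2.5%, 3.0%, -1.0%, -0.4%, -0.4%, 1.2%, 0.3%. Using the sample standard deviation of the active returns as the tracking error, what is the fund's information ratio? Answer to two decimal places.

-0.02

r̄ = (-0.5 − 2.5 + 3 − 1 − 0.4 − 0.4 + 1.2 + 0.3) / 8 = -0.0375%
Σ(r − r̄)² = 18.3388; sample σ = √(18.3388/7) = 1.6186%
IR = r̄ / tracking error = -0.0375 / 1.6186 = -0.0232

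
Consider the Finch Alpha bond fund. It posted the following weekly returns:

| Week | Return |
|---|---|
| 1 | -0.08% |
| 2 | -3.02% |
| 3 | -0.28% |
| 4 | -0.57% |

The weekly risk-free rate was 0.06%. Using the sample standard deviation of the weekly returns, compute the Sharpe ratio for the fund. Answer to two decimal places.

Mean return μ = -3.950 / 4 = -0.9875%
Σ(r − μ)² = (-0.08 − (-0.9875))² + (-3.02 − (-0.9875))² + … = 5.6295
sample σ = √(5.6295 / 3) = √1.8765 = 1.3699%
Sharpe = (μ − rf) / σ = (-0.9875 − 0.06) / 1.3699 = -1.0475 / 1.3699 = -0.7647

-0.76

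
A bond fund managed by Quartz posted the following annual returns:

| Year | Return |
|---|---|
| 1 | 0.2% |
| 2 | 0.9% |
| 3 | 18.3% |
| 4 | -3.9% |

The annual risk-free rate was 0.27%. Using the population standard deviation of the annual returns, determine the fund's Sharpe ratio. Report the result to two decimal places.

0.42

r̄ = (0.2 + 0.9 + 18.3 − 3.9) / 4 = 15.50 / 4 = 3.8750%
Population std dev = √[290.8875 / 4] = 8.5277%
Sharpe = (r̄ − rf) / σ = (3.8750 − 0.27) / 8.5277 = 3.6050 / 8.5277 = 0.4227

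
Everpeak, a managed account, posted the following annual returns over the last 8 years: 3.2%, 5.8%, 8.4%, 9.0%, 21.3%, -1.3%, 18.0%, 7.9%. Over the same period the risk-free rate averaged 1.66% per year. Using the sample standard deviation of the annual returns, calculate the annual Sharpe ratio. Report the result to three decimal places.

r̄ = (3.2 + 5.8 + 8.4 + 9 + 21.3 − 1.3 + 18 + 7.9) / 8 = 9.0375%
Sample std dev = √[383.8188 / 7] = 7.4048%
Sharpe = (r̄ − rf) / σ = (9.0375 − 1.66) / 7.4048 = 7.3775 / 7.4048 = 0.9963

0.996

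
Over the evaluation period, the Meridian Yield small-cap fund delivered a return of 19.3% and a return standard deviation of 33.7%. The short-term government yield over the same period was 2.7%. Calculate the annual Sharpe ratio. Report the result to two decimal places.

Sharpe = (Rp − Rf) / σp = (19.3% − 2.7%) / 33.7% = 16.60% / 33.7% = 0.4926

0.49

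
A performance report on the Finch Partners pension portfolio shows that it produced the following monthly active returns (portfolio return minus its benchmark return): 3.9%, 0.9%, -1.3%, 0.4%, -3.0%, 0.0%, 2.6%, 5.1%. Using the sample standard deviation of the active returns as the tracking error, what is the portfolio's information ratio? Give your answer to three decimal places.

r̄ = (3.9 + 0.9 − 1.3 + 0.4 − 3 + 0 + 2.6 + 5.1) / 8 = 1.0750%
Σ(r − r̄)² = (3.9 − 1.0750)² + (0.9 − 1.0750)² + … = 50.3950
sample σ = √(50.3950 / 7) = √7.1993 = 2.6832%
IR = r̄ / tracking error = 1.0750 / 2.6832 = 0.4006

0.401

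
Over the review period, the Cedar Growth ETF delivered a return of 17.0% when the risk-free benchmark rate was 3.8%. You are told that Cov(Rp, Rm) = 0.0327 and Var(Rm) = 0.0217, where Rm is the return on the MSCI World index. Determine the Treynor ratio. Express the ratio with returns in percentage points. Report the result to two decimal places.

β = Cov / Var = 0.0327 / 0.0217 = 1.5069
Treynor = (Rp − Rf) / β = (17.0% − 3.8%) / 1.5069 = 13.20 / 1.5069 = 8.7597

8.76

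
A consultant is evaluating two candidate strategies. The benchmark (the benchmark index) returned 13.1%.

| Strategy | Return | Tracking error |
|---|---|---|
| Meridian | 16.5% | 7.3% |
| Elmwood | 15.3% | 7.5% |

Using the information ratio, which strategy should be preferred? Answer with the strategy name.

Meridian

Meridian: IR = (16.5% − 13.1%) / 7.3% = 0.466
Elmwood: IR = (15.3% − 13.1%) / 7.5% = 0.293
Highest: Meridian (0.466).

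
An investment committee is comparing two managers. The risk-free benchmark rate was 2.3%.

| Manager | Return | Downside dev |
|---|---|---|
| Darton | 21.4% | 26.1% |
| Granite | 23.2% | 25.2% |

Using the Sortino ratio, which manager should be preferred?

Granite

Darton: Sortino ratio = (21.4% − 2.3%) / 26.1% = 0.732
Granite: Sortino ratio = (23.2% − 2.3%) / 25.2% = 0.829
Highest: Granite (0.829).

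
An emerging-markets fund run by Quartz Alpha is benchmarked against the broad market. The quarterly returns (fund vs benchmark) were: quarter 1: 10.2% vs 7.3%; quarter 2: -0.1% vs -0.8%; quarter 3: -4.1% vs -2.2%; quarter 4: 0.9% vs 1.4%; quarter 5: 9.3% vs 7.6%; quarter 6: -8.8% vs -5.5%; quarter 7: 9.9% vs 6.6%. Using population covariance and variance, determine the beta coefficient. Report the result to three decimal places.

r̄p = 2.4714%,  r̄m = 2.0571%
Cov = Σ(rp − r̄p)(rm − r̄m) / 7 = 33.3788
Var(rm) = Σ(rm − r̄m)² / 7 = 23.2396
β = Cov / Var = 33.3788 / 23.2396 = 1.4363

1.436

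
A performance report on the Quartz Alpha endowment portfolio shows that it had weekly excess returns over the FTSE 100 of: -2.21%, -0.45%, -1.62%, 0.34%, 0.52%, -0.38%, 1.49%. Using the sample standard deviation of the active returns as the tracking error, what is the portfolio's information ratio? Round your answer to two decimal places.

Mean return r̄ = -2.310 / 7 = -0.3300%
Σ(r − r̄)² = 9.6992; sample σ = √(9.6992/6) = 1.2714%
IR = r̄ / tracking error = -0.3300 / 1.2714 = -0.2596

-0.26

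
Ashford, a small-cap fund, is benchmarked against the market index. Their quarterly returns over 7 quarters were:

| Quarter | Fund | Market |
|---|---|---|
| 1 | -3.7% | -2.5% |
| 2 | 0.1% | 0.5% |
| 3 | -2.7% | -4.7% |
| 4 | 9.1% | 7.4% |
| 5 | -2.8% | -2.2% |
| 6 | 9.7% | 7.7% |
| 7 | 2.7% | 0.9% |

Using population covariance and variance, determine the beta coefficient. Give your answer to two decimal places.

r̄p = 1.7714%,  r̄m = 1.0143%
Cov = Σ(rp − r̄p)(rm − r̄m) / 7 = 22.8618
Var(rm) = Σ(rm − r̄m)² / 7 = 20.1555
β = Cov / Var = 22.8618 / 20.1555 = 1.1343

1.13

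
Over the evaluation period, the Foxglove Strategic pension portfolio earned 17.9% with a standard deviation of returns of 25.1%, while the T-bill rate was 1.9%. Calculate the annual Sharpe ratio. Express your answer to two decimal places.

0.64

Sharpe = (Rp − Rf) / σp = (17.9% − 1.9%) / 25.1% = 16.00% / 25.1% = 0.6375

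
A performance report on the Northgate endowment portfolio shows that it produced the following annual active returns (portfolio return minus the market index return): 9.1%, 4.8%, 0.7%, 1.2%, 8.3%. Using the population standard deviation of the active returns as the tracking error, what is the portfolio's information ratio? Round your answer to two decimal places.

r̄ = (9.1 + 4.8 + 0.7 + 1.2 + 8.3) / 5 = 24.10 / 5 = 4.8200%
Population std dev = √[60.5080 / 5] = 3.4787%
IR = r̄ / tracking error = 4.8200 / 3.4787 = 1.3856

1.39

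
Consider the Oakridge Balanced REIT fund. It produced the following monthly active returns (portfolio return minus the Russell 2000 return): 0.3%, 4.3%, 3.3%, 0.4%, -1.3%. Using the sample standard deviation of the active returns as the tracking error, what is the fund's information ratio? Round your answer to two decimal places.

0.60

μ = (0.3 + 4.3 + 3.3 + 0.4 − 1.3) / 5 = 1.4000%
Sample std dev = √[21.5200 / 4] = 2.3195%
IR = μ / tracking error = 1.4000 / 2.3195 = 0.6036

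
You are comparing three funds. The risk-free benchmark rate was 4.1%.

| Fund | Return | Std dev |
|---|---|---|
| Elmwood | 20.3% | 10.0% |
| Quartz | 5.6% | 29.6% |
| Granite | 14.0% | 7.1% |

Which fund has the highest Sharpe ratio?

Elmwood

Elmwood: Sharpe ratio = (20.3% − 4.1%) / 10.0% = 1.620
Quartz: Sharpe ratio = (5.6% − 4.1%) / 29.6% = 0.051
Granite: Sharpe ratio = (14.0% − 4.1%) / 7.1% = 1.394
Highest: Elmwood (1.620).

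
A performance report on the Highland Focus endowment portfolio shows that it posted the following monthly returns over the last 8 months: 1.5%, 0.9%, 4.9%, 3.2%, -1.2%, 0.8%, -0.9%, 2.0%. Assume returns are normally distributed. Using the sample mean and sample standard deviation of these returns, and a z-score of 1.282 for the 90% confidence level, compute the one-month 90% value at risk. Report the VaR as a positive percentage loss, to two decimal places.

1.19

Mean return μ = 11.20 / 8 = 1.4000%
Σ(r − μ)² = 28.5200; sample σ = √(28.5200/7) = 2.0185%
VaR = −(μ − z·σ) = −(1.4000 − 1.282 × 2.0185) = −(-1.1877) = 1.1877%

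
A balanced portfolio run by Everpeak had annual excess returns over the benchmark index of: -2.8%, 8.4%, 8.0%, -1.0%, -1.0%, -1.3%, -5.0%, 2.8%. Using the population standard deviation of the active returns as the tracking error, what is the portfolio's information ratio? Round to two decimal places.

0.22

r̄ = (-2.8 + 8.4 + 8 − 1 − 1 − 1.3 − 5 + 2.8) / 8 = 1.0125%
Σ(r − r̄)² = 170.7288; population σ = √(170.7288/8) = 4.6196%
IR = r̄ / tracking error = 1.0125 / 4.6196 = 0.2192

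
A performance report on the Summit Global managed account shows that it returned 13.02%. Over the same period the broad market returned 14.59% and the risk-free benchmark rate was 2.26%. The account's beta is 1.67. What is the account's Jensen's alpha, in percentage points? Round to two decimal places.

CAPM expected return = Rf + β(Rm − Rf) = 2.26% + 1.67 × (14.59% − 2.26%) = 2.26 + 1.67 × 12.33 = 22.8511%
Jensen's α = Rp − E[R] = 13.02% − 22.8511% = -9.8311

-9.83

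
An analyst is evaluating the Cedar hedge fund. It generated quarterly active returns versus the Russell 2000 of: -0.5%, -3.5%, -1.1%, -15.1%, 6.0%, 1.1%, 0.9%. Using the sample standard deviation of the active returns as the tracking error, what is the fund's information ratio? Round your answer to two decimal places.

Mean return r̄ = -12.20 / 7 = -1.7429%
Σ(r − r̄)² = 258.4771; sample σ = √(258.4771/6) = 6.5635%
IR = r̄ / tracking error = -1.7429 / 6.5635 = -0.2655

-0.27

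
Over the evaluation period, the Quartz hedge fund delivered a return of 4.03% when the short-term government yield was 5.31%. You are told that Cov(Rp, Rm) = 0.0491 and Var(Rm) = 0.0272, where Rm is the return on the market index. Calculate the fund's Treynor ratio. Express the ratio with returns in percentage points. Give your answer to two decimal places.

-0.71

β = Cov / Var = 0.0491 / 0.0272 = 1.8051
Treynor = (Rp − Rf) / β = (4.03% − 5.31%) / 1.8051 = -1.28 / 1.8051 = -0.7091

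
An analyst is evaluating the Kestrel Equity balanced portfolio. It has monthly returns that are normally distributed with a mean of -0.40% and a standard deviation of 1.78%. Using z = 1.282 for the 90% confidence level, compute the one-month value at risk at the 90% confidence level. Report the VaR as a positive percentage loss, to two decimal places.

2.68

VaR (as % loss) = −(μ − z·σ) = −(-0.40% − 1.282 × 1.78%) = −(-2.68196%) = 2.68196%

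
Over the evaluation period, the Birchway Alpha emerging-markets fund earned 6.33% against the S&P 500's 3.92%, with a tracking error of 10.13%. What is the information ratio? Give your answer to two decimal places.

IR = (Rp − Rb) / TE = (6.33% − 3.92%) / 10.13% = 2.41% / 10.13% = 0.2379

0.24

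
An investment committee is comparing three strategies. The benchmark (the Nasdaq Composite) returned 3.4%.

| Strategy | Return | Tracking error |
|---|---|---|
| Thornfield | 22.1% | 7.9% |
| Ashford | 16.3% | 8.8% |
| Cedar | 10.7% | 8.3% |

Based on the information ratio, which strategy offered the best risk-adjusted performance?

Thornfield

Thornfield: IR = (22.1% − 3.4%) / 7.9% = 2.367
Ashford: IR = (16.3% − 3.4%) / 8.8% = 1.466
Cedar: IR = (10.7% − 3.4%) / 8.3% = 0.880
Highest: Thornfield (2.367).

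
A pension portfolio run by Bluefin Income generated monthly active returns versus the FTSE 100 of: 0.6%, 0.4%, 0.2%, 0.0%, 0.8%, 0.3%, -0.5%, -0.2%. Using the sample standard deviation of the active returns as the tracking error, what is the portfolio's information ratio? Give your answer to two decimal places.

Mean return μ = 1.60 / 8 = 0.2000%
Sample std dev = √[1.2600 / 7] = 0.4243%
IR = μ / tracking error = 0.2000 / 0.4243 = 0.4714

0.47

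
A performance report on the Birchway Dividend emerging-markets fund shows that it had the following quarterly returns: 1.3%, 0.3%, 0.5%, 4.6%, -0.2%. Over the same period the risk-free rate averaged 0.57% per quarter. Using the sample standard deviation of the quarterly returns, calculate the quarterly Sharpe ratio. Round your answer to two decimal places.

μ = (1.3 + 0.3 + 0.5 + 4.6 − 0.2) / 5 = 6.50 / 5 = 1.3000%
Sample σ = √[Σ(r − μ)² / 4] = √[14.7800 / 4] = √3.6950 = 1.9222%
Sharpe = (μ − rf) / σ = (1.3000 − 0.57) / 1.9222 = 0.7300 / 1.9222 = 0.3798

0.38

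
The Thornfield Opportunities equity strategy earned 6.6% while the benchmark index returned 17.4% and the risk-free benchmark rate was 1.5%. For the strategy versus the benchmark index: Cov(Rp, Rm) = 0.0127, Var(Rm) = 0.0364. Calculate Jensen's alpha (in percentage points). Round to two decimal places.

-0.45

β = Cov / Var = 0.0127 / 0.0364 = 0.3489
E[R] = Rf + β(Rm − Rf) = 1.5% + 0.3489 × (17.4% − 1.5%) = 7.0475%
α = Rp − E[R] = 6.6% − 7.0475% = -0.4475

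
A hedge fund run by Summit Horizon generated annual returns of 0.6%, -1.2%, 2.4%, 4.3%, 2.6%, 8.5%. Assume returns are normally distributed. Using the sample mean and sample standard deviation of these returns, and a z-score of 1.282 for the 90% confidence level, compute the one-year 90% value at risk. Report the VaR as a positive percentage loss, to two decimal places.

1.41

r̄ = (0.6 − 1.2 + 2.4 + 4.3 + 2.6 + 8.5) / 6 = 2.8667%
Σ(r − r̄)² = (0.6 − 2.8667)² + (-1.2 − 2.8667)² + (2.4 − 2.8667)² + … = 55.7533
sample σ = √(55.7533 / 5) = √11.1507 = 3.3393%
VaR = −(r̄ − z·σ) = −(2.8667 − 1.282 × 3.3393) = −(-1.4143) = 1.4143%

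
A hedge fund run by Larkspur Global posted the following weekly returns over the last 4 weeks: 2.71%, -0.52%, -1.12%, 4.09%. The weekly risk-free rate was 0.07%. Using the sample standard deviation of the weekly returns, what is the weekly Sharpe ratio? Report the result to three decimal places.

Mean return r̄ = 5.160 / 4 = 1.2900%
Σ(r − r̄)² = 18.9406; sample σ = √(18.9406/3) = 2.5127%
Sharpe = (r̄ − rf) / σ = (1.2900 − 0.07) / 2.5127 = 1.2200 / 2.5127 = 0.4855

0.486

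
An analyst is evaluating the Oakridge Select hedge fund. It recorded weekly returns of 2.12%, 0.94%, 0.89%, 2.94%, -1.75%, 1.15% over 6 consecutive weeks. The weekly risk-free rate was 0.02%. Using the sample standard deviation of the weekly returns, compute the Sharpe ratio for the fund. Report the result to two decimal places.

0.65

μ = (2.12 + 0.94 + 0.89 + 2.94 − 1.75 + 1.15) / 6 = 1.0483%
Σ(r − μ)² = 12.6047; sample σ = √(12.6047/5) = 1.5877%
Sharpe = (μ − rf) / σ = (1.0483 − 0.02) / 1.5877 = 1.0283 / 1.5877 = 0.6477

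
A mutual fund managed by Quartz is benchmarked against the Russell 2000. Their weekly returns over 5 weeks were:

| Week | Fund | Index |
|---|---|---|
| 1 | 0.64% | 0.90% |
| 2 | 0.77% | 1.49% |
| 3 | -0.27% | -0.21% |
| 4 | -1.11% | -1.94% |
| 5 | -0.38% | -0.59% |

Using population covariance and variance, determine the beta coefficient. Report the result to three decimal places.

r̄p = -0.0700%,  r̄m = -0.0700%
Cov = Σ(rp − r̄p)(rm − r̄m) / 5 = 0.8266
Var(rm) = Σ(rm − r̄m)² / 5 = 1.4323
β = Cov / Var = 0.8266 / 1.4323 = 0.5771

0.577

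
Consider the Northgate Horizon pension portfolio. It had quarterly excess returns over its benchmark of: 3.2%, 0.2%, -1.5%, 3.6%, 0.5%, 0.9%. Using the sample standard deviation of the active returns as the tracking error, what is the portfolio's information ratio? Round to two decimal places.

0.60

r̄ = (3.2 + 0.2 − 1.5 + 3.6 + 0.5 + 0.9) / 6 = 1.1500%
Σ(r − r̄)² = (3.2 − 1.1500)² + (0.2 − 1.1500)² + (-1.5 − 1.1500)² + … = 18.6150
sample σ = √(18.6150 / 5) = √3.7230 = 1.9295%
IR = r̄ / tracking error = 1.1500 / 1.9295 = 0.5960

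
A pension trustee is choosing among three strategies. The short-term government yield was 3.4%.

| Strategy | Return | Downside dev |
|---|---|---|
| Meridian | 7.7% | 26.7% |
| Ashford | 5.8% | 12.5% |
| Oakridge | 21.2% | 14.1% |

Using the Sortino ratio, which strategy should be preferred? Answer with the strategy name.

Meridian: Sortino ratio = (7.7% − 3.4%) / 26.7% = 0.161
Ashford: Sortino ratio = (5.8% − 3.4%) / 12.5% = 0.192
Oakridge: Sortino ratio = (21.2% − 3.4%) / 14.1% = 1.262
Highest: Oakridge (1.262).

Oakridge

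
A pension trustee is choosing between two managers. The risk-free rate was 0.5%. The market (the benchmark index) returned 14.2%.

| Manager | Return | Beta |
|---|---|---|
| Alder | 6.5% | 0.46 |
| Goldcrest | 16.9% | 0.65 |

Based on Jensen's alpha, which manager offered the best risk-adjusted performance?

Goldcrest

Alder: α = 6.5% − [0.5% + 0.46 × (14.2% − 0.5%)] = -0.302
Goldcrest: α = 16.9% − [0.5% + 0.65 × (14.2% − 0.5%)] = 7.495
Highest: Goldcrest (7.495).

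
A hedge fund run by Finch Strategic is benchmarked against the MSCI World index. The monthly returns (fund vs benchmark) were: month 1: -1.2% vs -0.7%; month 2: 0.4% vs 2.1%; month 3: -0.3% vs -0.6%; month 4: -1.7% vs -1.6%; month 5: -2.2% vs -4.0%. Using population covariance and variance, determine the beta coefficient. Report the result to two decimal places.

0.45

r̄p = -1.0000%,  r̄m = -0.9600%
Cov = Σ(rp − r̄p)(rm − r̄m) / 5 = 1.7160
Var(rm) = Σ(rm − r̄m)² / 5 = 3.8424
β = Cov / Var = 1.7160 / 3.8424 = 0.4466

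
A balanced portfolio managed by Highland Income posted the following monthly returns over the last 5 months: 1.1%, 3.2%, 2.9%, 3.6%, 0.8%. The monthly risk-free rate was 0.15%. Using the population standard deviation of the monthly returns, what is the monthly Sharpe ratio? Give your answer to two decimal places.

μ = (1.1 + 3.2 + 2.9 + 3.6 + 0.8) / 5 = 11.60 / 5 = 2.3200%
Population σ = √[Σ(r − μ)² / 5] = √[6.5480 / 5] = √1.3096 = 1.1444%
Sharpe = (μ − rf) / σ = (2.3200 − 0.15) / 1.1444 = 2.1700 / 1.1444 = 1.8962

1.90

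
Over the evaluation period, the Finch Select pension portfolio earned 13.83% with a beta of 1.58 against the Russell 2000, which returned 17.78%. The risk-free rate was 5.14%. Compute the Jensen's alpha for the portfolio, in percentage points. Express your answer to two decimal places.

CAPM expected return = Rf + β(Rm − Rf) = 5.14% + 1.58 × (17.78% − 5.14%) = 5.14 + 1.58 × 12.64 = 25.1112%
Jensen's α = Rp − E[R] = 13.83% − 25.1112% = -11.2812

-11.28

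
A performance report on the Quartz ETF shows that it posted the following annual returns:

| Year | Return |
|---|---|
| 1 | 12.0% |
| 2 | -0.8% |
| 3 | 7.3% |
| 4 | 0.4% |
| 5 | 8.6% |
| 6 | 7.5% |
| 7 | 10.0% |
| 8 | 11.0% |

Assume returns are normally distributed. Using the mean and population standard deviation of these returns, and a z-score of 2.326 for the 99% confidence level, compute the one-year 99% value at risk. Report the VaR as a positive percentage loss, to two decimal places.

Mean return μ = 56.00 / 8 = 7.0000%
Population std dev = √[157.3000 / 8] = 4.4342%
VaR = −(μ − z·σ) = −(7.0000 − 2.326 × 4.4342) = −(-3.3139) = 3.3139%

3.31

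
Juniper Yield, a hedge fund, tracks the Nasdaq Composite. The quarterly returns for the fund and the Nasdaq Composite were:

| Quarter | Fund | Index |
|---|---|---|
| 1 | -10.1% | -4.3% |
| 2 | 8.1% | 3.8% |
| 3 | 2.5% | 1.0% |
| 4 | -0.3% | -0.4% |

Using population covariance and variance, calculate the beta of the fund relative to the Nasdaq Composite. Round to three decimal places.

r̄p = 0.0500%,  r̄m = 0.0250%
Cov = Σ(rp − r̄p)(rm − r̄m) / 4 = 19.2063
Var(rm) = Σ(rm − r̄m)² / 4 = 8.5219
β = Cov / Var = 19.2063 / 8.5219 = 2.2538

2.254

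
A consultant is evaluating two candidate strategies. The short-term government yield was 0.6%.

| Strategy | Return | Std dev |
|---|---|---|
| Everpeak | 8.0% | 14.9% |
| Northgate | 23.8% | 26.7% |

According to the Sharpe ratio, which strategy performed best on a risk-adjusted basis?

Everpeak: Sharpe ratio = (8.0% − 0.6%) / 14.9% = 0.497
Northgate: Sharpe ratio = (23.8% − 0.6%) / 26.7% = 0.869
Highest: Northgate (0.869).

Northgate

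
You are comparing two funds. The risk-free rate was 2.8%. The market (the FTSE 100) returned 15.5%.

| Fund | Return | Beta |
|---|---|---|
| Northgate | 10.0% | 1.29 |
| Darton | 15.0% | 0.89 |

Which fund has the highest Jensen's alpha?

Northgate: α = 10.0% − [2.8% + 1.29 × (15.5% − 2.8%)] = -9.183
Darton: α = 15.0% − [2.8% + 0.89 × (15.5% − 2.8%)] = 0.897
Highest: Darton (0.897).

Darton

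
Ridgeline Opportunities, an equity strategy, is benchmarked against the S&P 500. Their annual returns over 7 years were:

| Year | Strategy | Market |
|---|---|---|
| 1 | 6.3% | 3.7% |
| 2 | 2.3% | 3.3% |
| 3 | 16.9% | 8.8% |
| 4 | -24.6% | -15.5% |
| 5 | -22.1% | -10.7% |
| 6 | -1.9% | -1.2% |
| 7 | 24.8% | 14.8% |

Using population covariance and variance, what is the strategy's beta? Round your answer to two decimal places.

r̄p = 0.2429%,  r̄m = 0.4571%
Cov = Σ(rp − r̄p)(rm − r̄m) / 7 = 166.5618
Var(rm) = Σ(rm − r̄m)² / 7 = 96.5396
β = Cov / Var = 166.5618 / 96.5396 = 1.7253

1.73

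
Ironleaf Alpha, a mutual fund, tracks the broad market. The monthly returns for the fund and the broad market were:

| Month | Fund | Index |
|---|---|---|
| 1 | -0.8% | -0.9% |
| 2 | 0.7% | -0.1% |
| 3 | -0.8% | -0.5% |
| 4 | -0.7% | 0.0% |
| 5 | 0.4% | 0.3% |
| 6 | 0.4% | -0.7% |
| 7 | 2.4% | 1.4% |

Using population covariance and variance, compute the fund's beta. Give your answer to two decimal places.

r̄p = 0.2286%,  r̄m = -0.0714%
Cov = Σ(rp − r̄p)(rm − r̄m) / 7 = 0.6235
Var(rm) = Σ(rm − r̄m)² / 7 = 0.5106
β = Cov / Var = 0.6235 / 0.5106 = 1.2211

1.22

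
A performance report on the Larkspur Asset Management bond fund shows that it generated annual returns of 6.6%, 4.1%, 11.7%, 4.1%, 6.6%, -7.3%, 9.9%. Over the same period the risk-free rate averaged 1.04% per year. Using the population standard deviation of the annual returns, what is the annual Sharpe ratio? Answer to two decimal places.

r̄ = (6.6 + 4.1 + 11.7 + 4.1 + 6.6 − 7.3 + 9.9) / 7 = 5.1000%
Population std dev = √[226.8600 / 7] = 5.6929%
Sharpe = (r̄ − rf) / σ = (5.1000 − 1.04) / 5.6929 = 4.0600 / 5.6929 = 0.7132

0.71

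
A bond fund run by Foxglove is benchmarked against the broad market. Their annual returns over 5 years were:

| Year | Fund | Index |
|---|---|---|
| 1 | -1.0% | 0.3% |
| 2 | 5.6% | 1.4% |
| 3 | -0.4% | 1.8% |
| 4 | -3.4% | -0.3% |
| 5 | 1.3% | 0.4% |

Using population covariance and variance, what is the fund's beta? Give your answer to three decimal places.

r̄p = 0.4200%,  r̄m = 0.7200%
Cov = Σ(rp − r̄p)(rm − r̄m) / 5 = 1.3696
Var(rm) = Σ(rm − r̄m)² / 5 = 0.5896
β = Cov / Var = 1.3696 / 0.5896 = 2.3229

2.323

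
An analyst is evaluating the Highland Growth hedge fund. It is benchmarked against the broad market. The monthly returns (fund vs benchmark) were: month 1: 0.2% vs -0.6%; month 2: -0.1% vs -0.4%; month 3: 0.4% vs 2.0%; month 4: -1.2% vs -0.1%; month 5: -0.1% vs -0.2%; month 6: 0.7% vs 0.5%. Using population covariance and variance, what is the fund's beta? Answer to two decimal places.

0.27

r̄p = -0.0167%,  r̄m = 0.2000%
Cov = Σ(rp − r̄p)(rm − r̄m) / 6 = 0.2050
Var(rm) = Σ(rm − r̄m)² / 6 = 0.7633
β = Cov / Var = 0.2050 / 0.7633 = 0.2686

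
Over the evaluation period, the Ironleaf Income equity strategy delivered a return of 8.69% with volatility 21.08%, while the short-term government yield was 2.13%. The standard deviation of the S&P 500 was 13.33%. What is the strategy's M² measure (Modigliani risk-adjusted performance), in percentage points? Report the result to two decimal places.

6.28

Sharpe = (Rp − Rf) / σp = (8.69% − 2.13%) / 21.08% = 0.3112
M² = Rf + Sharpe × σm = 2.13% + 0.3112 × 13.33% = 6.2783%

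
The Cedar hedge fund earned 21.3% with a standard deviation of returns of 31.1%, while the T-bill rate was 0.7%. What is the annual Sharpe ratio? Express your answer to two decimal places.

Sharpe = (Rp − Rf) / σp = (21.3% − 0.7%) / 31.1% = 20.60% / 31.1% = 0.6624

0.66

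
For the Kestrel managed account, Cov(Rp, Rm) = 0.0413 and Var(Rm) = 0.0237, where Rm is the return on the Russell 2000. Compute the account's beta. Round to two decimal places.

1.74

β = Cov(Rp, Rm) / Var(Rm) = 0.0413 / 0.0237 = 1.7426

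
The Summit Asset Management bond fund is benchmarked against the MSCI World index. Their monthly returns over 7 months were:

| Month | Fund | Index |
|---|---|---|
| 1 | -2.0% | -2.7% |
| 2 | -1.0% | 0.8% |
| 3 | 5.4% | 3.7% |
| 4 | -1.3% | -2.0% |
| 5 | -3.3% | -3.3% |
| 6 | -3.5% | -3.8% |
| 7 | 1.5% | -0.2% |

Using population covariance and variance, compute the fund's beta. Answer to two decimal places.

1.08

r̄p = -0.6000%,  r̄m = -1.0714%
Cov = Σ(rp − r̄p)(rm − r̄m) / 7 = 6.6529
Var(rm) = Σ(rm − r̄m)² / 7 = 6.1363
β = Cov / Var = 6.6529 / 6.1363 = 1.0842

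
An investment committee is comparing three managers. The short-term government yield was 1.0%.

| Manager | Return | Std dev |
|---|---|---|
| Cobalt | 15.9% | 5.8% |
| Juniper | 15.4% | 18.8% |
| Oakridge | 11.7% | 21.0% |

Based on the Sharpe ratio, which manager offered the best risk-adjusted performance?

Cobalt

Cobalt: Sharpe ratio = (15.9% − 1.0%) / 5.8% = 2.569
Juniper: Sharpe ratio = (15.4% − 1.0%) / 18.8% = 0.766
Oakridge: Sharpe ratio = (11.7% − 1.0%) / 21.0% = 0.510
Highest: Cobalt (2.569).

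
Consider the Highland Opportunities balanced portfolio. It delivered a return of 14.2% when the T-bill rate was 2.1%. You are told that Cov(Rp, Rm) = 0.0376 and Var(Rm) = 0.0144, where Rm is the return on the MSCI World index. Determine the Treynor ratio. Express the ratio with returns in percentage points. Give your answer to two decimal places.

4.63

β = Cov / Var = 0.0376 / 0.0144 = 2.6111
Treynor = (Rp − Rf) / β = (14.2% − 2.1%) / 2.6111 = 12.10 / 2.6111 = 4.6341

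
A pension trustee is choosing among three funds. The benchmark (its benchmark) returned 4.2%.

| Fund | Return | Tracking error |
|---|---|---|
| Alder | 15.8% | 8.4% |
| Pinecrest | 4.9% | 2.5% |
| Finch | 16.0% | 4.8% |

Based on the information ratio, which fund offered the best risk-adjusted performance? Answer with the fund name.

Finch

Alder: IR = (15.8% − 4.2%) / 8.4% = 1.381
Pinecrest: IR = (4.9% − 4.2%) / 2.5% = 0.280
Finch: IR = (16.0% − 4.2%) / 4.8% = 2.458
Highest: Finch (2.458).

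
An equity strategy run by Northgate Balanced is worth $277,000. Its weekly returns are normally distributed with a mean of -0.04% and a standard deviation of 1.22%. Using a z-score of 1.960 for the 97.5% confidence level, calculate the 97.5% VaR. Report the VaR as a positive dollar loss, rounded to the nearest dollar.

$6,734

Return at the 97.5% tail: μ − z·σ = -0.04% − 1.960 × 1.22% = -0.04 − 2.3912 = -2.4312%
VaR = −(-2.4312%) × $277,000 = 2.4312% × $277,000 = $6,734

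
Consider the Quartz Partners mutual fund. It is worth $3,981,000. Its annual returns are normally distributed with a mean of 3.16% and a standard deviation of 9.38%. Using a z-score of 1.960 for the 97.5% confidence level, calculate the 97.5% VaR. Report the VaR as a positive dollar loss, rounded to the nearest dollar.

$606,099

Return at the 97.5% tail: μ − z·σ = 3.16% − 1.960 × 9.38% = 3.16 − 18.3848 = -15.2248%
VaR = −(-15.2248%) × $3,981,000 = 15.2248% × $3,981,000 = $606,099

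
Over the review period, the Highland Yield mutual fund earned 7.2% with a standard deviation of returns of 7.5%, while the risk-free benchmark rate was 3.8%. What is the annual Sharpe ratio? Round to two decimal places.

0.45

Sharpe = (Rp − Rf) / σp = (7.2% − 3.8%) / 7.5% = 3.40% / 7.5% = 0.4533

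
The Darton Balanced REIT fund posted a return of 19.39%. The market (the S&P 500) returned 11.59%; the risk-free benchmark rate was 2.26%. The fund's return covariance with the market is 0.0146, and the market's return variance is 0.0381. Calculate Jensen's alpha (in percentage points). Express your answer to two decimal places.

13.55

β = Cov / Var = 0.0146 / 0.0381 = 0.3832
E[R] = Rf + β(Rm − Rf) = 2.26% + 0.3832 × (11.59% − 2.26%) = 5.8353%
α = Rp − E[R] = 19.39% − 5.8353% = 13.5547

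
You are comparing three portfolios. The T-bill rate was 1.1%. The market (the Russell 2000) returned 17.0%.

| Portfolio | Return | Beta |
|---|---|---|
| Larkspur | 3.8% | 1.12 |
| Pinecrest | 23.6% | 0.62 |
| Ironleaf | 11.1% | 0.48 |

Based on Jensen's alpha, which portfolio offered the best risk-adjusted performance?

Larkspur: α = 3.8% − [1.1% + 1.12 × (17.0% − 1.1%)] = -15.108
Pinecrest: α = 23.6% − [1.1% + 0.62 × (17.0% − 1.1%)] = 12.642
Ironleaf: α = 11.1% − [1.1% + 0.48 × (17.0% − 1.1%)] = 2.368
Highest: Pinecrest (12.642).

Pinecrest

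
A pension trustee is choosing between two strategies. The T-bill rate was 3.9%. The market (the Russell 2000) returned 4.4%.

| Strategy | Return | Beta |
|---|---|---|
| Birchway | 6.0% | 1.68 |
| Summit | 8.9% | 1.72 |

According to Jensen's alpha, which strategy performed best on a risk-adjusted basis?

Birchway: α = 6.0% − [3.9% + 1.68 × (4.4% − 3.9%)] = 1.260
Summit: α = 8.9% − [3.9% + 1.72 × (4.4% − 3.9%)] = 4.140
Highest: Summit (4.140).

Summit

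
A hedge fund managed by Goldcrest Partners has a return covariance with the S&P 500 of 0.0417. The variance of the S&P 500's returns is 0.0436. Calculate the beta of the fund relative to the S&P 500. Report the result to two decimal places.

0.96

β = Cov(Rp, Rm) / Var(Rm) = 0.0417 / 0.0436 = 0.9564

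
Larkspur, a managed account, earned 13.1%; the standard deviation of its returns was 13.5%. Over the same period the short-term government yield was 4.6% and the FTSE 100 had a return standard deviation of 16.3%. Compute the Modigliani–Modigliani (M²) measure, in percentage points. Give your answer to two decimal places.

14.86

Sharpe = (Rp − Rf) / σp = (13.1% − 4.6%) / 13.5% = 0.6296
M² = Rf + Sharpe × σm = 4.6% + 0.6296 × 16.3% = 14.8625%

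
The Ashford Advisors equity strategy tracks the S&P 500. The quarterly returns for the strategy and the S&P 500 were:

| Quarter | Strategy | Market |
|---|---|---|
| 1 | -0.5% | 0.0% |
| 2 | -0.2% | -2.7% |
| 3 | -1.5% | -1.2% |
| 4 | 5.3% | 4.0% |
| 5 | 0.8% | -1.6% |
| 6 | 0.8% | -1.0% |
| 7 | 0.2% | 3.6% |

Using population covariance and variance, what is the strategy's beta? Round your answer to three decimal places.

0.521

r̄p = 0.7000%,  r̄m = 0.1571%
Cov = Σ(rp − r̄p)(rm − r̄m) / 7 = 3.0586
Var(rm) = Σ(rm − r̄m)² / 7 = 5.8682
β = Cov / Var = 3.0586 / 5.8682 = 0.5212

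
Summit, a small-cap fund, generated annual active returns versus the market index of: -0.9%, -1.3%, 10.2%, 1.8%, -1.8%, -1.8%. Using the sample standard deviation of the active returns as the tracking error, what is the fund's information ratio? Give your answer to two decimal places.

r̄ = (-0.9 − 1.3 + 10.2 + 1.8 − 1.8 − 1.8) / 6 = 1.0333%
Σ(r − r̄)² = (-0.9 − 1.0333)² + (-1.3 − 1.0333)² + (10.2 − 1.0333)² + … = 109.8533
sample σ = √(109.8533 / 5) = √21.9707 = 4.6873%
IR = r̄ / tracking error = 1.0333 / 4.6873 = 0.2204

0.22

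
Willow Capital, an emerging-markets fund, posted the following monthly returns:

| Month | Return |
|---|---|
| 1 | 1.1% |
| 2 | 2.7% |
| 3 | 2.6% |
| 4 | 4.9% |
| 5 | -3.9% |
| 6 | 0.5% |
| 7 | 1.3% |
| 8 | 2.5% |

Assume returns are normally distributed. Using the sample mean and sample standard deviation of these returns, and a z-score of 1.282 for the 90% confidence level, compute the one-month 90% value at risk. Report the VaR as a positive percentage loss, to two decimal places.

r̄ = (1.1 + 2.7 + 2.6 + 4.9 − 3.9 + 0.5 + 1.3 + 2.5) / 8 = 1.4625%
Σ(r − r̄)² = (1.1 − 1.4625)² + (2.7 − 1.4625)² + … = 45.5588
sample σ = √(45.5588 / 7) = √6.5084 = 2.5512%
VaR = −(r̄ − z·σ) = −(1.4625 − 1.282 × 2.5512) = −(-1.8081) = 1.8081%

1.81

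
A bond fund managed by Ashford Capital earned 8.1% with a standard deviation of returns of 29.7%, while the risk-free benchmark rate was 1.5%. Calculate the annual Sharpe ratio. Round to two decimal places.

Sharpe = (Rp − Rf) / σp = (8.1% − 1.5%) / 29.7% = 6.60% / 29.7% = 0.2222

0.22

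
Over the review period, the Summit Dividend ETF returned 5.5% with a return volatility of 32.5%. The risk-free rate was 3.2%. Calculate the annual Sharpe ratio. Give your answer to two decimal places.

Sharpe = (Rp − Rf) / σp = (5.5% − 3.2%) / 32.5% = 2.30% / 32.5% = 0.0708

0.07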